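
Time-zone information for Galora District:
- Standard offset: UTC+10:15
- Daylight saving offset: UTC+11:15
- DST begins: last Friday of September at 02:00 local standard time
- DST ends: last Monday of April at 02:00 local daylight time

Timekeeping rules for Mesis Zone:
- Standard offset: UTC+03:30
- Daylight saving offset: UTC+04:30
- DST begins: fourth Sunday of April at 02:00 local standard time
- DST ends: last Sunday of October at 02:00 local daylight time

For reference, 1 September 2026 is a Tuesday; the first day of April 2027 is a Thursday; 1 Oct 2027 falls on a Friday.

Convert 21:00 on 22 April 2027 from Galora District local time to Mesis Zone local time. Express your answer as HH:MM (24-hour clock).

1 September 2026 is a Tuesday, so Fridays fall on 4, 11, 18, 25; the last is September 25.
1 April 2027 is a Thursday, so Mondays fall on 5, 12, 19, 26; the last is April 26.
22 April 2027 lies within the daylight-saving period (25 September 2026 – 26 April 2027), so Galora District is on daylight time, UTC+11:15.
21:00 Galora District − 11h15m = 09:45 UTC.
1 April 2027 is a Thursday, so the first Sunday is April 4 and the fourth is April 25.
1 October 2027 is a Friday, so Sundays fall on 3, 10, 17, 24, 31; the last is October 31.
At the standard offset (UTC+03:30), 09:45 UTC + 3h30m = 13:15 Mesis Zone standard time.
The standard-time date in Mesis Zone, 22 April 2027, does not fall between 25 April and 31 October, so daylight saving is not in effect and Mesis Zone is at UTC+03:30.
09:45 UTC + 3h30m = 13:15 Mesis Zone.

13:15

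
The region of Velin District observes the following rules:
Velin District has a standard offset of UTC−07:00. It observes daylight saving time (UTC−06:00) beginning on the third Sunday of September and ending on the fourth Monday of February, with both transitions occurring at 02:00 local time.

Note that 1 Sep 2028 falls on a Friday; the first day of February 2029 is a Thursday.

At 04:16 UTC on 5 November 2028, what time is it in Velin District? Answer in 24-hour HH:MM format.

1 September 2028 is a Friday, so the first Sunday is September 3 and the third is September 17.
1 February 2029 is a Thursday, so the first Monday is February 5 and the fourth is February 26.
At the standard offset (UTC−07:00), 04:16 UTC − 7h = 21:16 Velin District standard time (rolling into the previous day, 4 November 2028).
The standard-time date in Velin District, 4 November 2028, lies within the daylight-saving period (17 September 2028 – 26 February 2029), so Velin District is on daylight time, UTC−06:00.
04:16 UTC − 6h = 22:16 local (rolling into the previous day, 4 November 2028).

22:16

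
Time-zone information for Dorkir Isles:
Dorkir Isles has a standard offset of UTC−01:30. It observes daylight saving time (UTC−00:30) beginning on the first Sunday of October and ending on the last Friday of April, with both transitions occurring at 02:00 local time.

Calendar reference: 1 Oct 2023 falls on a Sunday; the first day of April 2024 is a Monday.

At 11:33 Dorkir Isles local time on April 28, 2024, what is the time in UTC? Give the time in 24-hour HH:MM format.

1 October 2023 is a Sunday, so the first Sunday is October 1.
1 April 2024 is a Monday, so Fridays fall on 5, 12, 19, 26; the last is April 26.
Daylight saving runs 1 October 2023 – 26 April 2024; April 28, 2024 is outside that window, so Dorkir Isles is on standard time at UTC−01:30.
11:33 local + 1h30m = 13:03 UTC.

13:03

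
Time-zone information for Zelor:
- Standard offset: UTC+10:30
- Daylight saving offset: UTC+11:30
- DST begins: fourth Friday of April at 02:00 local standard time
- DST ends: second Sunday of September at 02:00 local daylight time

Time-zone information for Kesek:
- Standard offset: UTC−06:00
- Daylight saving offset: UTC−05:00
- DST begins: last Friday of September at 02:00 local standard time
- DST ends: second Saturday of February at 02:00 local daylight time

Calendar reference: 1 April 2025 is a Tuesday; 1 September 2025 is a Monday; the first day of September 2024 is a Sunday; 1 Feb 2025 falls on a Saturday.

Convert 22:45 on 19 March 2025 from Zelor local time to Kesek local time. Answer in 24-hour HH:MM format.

1 April 2025 is a Tuesday, so the first Friday is April 4 and the fourth is April 25.
1 September 2025 is a Monday, so the first Sunday is September 7 and the second is September 14.
19 March 2025 does not fall between 25 April and 14 September, so daylight saving is not in effect and Zelor is at UTC+10:30.
22:45 Zelor − 10h30m = 12:15 UTC.
1 September 2024 is a Sunday, so Fridays fall on 6, 13, 20, 27; the last is September 27.
1 February 2025 is a Saturday, so the first Saturday is February 1 and the second is February 8.
At the standard offset (UTC−06:00), 12:15 UTC − 6h = 06:15 Kesek standard time.
Daylight saving runs 27 September 2024 – 8 February 2025; the standard-time date in Kesek, 19 March 2025, is outside that window, so Kesek is on standard time at UTC−06:00.
12:15 UTC − 6h = 06:15 Kesek.

06:15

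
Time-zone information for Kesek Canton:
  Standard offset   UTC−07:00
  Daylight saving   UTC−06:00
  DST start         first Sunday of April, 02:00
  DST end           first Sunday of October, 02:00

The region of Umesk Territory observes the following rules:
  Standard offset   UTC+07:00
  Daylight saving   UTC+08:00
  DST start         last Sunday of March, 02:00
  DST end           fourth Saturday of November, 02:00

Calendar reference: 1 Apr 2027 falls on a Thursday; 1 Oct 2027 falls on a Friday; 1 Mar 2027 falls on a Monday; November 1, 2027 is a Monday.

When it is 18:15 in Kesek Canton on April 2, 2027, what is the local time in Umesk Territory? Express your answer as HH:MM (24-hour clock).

09:15

1 April 2027 is a Thursday, so the first Sunday is April 4.
1 October 2027 is a Friday, so the first Sunday is October 3.
April 2, 2027 does not fall between 4 April and 3 October, so daylight saving is not in effect and Kesek Canton is at UTC−07:00.
18:15 Kesek Canton + 7h = 01:15 UTC (rolling into the next day, 3 April 2027).
1 March 2027 is a Monday, so Sundays fall on 7, 14, 21, 28; the last is March 28.
1 November 2027 is a Monday, so the first Saturday is November 6 and the fourth is November 27.
At the standard offset (UTC+07:00), 01:15 UTC + 7h = 08:15 Umesk Territory standard time.
The standard-time date in Umesk Territory, April 3, 2027, lies within the daylight-saving period (28 March – 27 November), so Umesk Territory is on daylight time, UTC+08:00.
01:15 UTC + 8h = 09:15 Umesk Territory.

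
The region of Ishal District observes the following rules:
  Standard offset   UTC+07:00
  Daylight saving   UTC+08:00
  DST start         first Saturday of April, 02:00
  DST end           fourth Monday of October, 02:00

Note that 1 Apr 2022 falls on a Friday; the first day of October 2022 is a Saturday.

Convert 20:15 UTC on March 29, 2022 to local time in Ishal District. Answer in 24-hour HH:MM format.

03:15

1 April 2022 is a Friday, so the first Saturday is April 2.
1 October 2022 is a Saturday, so the first Monday is October 3 and the fourth is October 24.
At the standard offset (UTC+07:00), 20:15 UTC + 7h = 03:15 Ishal District standard time (rolling into the next day, 30 March 2022).
The standard-time date in Ishal District, March 30, 2022, does not fall between 2 April and 24 October, so daylight saving is not in effect and Ishal District is at UTC+07:00.
20:15 UTC + 7h = 03:15 local (rolling into the next day, 30 March 2022).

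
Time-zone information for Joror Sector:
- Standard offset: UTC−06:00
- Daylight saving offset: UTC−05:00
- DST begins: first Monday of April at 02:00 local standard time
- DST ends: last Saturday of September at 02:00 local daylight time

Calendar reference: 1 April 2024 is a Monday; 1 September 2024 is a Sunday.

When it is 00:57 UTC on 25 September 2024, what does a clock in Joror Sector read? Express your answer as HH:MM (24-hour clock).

1 April 2024 is a Monday, so the first Monday is April 1.
1 September 2024 is a Sunday, so Saturdays fall on 7, 14, 21, 28; the last is September 28.
At the standard offset (UTC−06:00), 00:57 UTC − 6h = 18:57 Joror Sector standard time (rolling into the previous day, 24 September 2024).
Daylight saving runs 1 April – 28 September; the standard-time date in Joror Sector, 24 September 2024, is inside that window, so Joror Sector is at UTC−05:00.
00:57 UTC − 5h = 19:57 local (rolling into the previous day, 24 September 2024).

19:57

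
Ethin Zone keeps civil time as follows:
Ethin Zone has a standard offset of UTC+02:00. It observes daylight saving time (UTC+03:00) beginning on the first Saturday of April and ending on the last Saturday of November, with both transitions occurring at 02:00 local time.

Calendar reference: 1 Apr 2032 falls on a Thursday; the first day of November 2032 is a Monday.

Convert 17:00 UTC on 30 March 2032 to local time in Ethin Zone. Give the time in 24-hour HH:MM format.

19:00

1 April 2032 is a Thursday, so the first Saturday is April 3.
1 November 2032 is a Monday, so Saturdays fall on 6, 13, 20, 27; the last is November 27.
At the standard offset (UTC+02:00), 17:00 UTC + 2h = 19:00 Ethin Zone standard time.
The standard-time date in Ethin Zone, 30 March 2032, does not fall between 3 April and 27 November, so daylight saving is not in effect and Ethin Zone is at UTC+02:00.
17:00 UTC + 2h = 19:00 local.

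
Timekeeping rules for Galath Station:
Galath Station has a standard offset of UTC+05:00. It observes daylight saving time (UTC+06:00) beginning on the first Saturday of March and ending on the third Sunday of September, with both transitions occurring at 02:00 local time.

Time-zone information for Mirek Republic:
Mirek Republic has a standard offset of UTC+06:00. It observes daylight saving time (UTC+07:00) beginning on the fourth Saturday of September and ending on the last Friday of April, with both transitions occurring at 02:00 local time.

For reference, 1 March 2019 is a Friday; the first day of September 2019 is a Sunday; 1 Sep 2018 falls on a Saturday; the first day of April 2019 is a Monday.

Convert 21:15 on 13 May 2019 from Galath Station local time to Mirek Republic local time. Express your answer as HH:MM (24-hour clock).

1 March 2019 is a Friday, so the first Saturday is March 2.
1 September 2019 is a Sunday, so the first Sunday is September 1 and the third is September 15.
13 May 2019 falls between 2 March and 15 September, so daylight saving is in effect and Galath Station is at UTC+06:00.
21:15 Galath Station − 6h = 15:15 UTC.
1 September 2018 is a Saturday, so the first Saturday is September 1 and the fourth is September 22.
1 April 2019 is a Monday, so Fridays fall on 5, 12, 19, 26; the last is April 26.
At the standard offset (UTC+06:00), 15:15 UTC + 6h = 21:15 Mirek Republic standard time.
The standard-time date in Mirek Republic, 13 May 2019, does not fall between 22 September 2018 and 26 April 2019, so daylight saving is not in effect and Mirek Republic is at UTC+06:00.
15:15 UTC + 6h = 21:15 Mirek Republic.

21:15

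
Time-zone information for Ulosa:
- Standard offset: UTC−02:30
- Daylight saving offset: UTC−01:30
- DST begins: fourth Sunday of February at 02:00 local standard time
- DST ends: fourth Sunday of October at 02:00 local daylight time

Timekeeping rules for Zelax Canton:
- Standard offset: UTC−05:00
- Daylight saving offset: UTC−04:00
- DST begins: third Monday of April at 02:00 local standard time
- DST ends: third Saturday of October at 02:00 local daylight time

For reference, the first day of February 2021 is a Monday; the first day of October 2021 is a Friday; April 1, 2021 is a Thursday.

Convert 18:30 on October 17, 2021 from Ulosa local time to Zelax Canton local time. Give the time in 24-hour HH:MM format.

15:00

1 February 2021 is a Monday, so the first Sunday is February 7 and the fourth is February 28.
1 October 2021 is a Friday, so the first Sunday is October 3 and the fourth is October 24.
October 17, 2021 lies within the daylight-saving period (28 February – 24 October), so Ulosa is on daylight time, UTC−01:30.
18:30 Ulosa + 1h30m = 20:00 UTC.
1 April 2021 is a Thursday, so the first Monday is April 5 and the third is April 19.
1 October 2021 is a Friday, so the first Saturday is October 2 and the third is October 16.
At the standard offset (UTC−05:00), 20:00 UTC − 5h = 15:00 Zelax Canton standard time.
Daylight saving runs 19 April – 16 October; the standard-time date in Zelax Canton, October 17, 2021, is outside that window, so Zelax Canton is on standard time at UTC−05:00.
20:00 UTC − 5h = 15:00 Zelax Canton.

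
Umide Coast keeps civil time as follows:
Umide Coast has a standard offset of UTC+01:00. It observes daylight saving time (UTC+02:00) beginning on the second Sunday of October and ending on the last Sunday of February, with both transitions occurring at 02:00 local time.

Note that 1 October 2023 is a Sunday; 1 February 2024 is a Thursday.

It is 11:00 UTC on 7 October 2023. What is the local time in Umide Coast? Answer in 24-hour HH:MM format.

12:00

1 October 2023 is a Sunday, so the first Sunday is October 1 and the second is October 8.
1 February 2024 is a Thursday, so Sundays fall on 4, 11, 18, 25; the last is February 25.
At the standard offset (UTC+01:00), 11:00 UTC + 1h = 12:00 Umide Coast standard time.
The standard-time date in Umide Coast, 7 October 2023, does not fall between 8 October 2023 and 25 February 2024, so daylight saving is not in effect and Umide Coast is at UTC+01:00.
11:00 UTC + 1h = 12:00 local.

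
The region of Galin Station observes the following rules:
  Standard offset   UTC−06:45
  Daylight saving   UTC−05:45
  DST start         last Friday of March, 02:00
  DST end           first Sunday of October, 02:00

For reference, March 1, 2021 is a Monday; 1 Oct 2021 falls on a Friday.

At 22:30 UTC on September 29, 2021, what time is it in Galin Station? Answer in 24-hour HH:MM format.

1 March 2021 is a Monday, so Fridays fall on 5, 12, 19, 26; the last is March 26.
1 October 2021 is a Friday, so the first Sunday is October 3.
At the standard offset (UTC−06:45), 22:30 UTC − 6h45m = 15:45 Galin Station standard time.
The standard-time date in Galin Station, September 29, 2021, falls between 26 March and 3 October, so daylight saving is in effect and Galin Station is at UTC−05:45.
22:30 UTC − 5h45m = 16:45 local.

16:45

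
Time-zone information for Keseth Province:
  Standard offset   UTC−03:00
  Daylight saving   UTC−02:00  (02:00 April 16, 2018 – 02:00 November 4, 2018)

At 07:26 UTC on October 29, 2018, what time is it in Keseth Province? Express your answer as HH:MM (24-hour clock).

At the standard offset (UTC−03:00), 07:26 UTC − 3h = 04:26 Keseth Province standard time.
The standard-time date in Keseth Province, October 29, 2018, lies within the daylight-saving period (16 April – 4 November), so Keseth Province is on daylight time, UTC−02:00.
07:26 UTC − 2h = 05:26 local.

05:26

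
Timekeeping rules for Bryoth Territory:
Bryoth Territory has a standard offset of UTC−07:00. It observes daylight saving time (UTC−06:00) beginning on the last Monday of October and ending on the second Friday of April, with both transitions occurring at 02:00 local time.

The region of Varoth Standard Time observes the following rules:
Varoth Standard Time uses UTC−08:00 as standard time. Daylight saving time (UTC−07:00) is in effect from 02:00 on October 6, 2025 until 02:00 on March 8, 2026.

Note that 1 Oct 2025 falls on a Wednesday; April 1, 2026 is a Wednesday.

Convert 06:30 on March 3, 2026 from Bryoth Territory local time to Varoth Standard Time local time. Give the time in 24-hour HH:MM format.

05:30

1 October 2025 is a Wednesday, so Mondays fall on 6, 13, 20, 27; the last is October 27.
1 April 2026 is a Wednesday, so the first Friday is April 3 and the second is April 10.
March 3, 2026 lies within the daylight-saving period (27 October 2025 – 10 April 2026), so Bryoth Territory is on daylight time, UTC−06:00.
06:30 Bryoth Territory + 6h = 12:30 UTC.
At the standard offset (UTC−08:00), 12:30 UTC − 8h = 04:30 Varoth Standard Time standard time.
The standard-time date in Varoth Standard Time, March 3, 2026, falls between 6 October 2025 and 8 March 2026, so daylight saving is in effect and Varoth Standard Time is at UTC−07:00.
12:30 UTC − 7h = 05:30 Varoth Standard Time.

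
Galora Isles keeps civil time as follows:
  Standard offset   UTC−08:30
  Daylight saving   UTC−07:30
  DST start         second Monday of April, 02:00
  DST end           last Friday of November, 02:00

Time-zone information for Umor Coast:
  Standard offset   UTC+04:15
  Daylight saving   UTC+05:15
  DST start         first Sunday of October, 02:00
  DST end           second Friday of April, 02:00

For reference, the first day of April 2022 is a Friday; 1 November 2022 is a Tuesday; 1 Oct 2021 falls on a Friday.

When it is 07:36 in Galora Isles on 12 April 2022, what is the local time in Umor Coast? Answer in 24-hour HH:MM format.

1 April 2022 is a Friday, so the first Monday is April 4 and the second is April 11.
1 November 2022 is a Tuesday, so Fridays fall on 4, 11, 18, 25; the last is November 25.
12 April 2022 falls between 11 April and 25 November, so daylight saving is in effect and Galora Isles is at UTC−07:30.
07:36 Galora Isles + 7h30m = 15:06 UTC.
1 October 2021 is a Friday, so the first Sunday is October 3.
1 April 2022 is a Friday, so the first Friday is April 1 and the second is April 8.
At the standard offset (UTC+04:15), 15:06 UTC + 4h15m = 19:21 Umor Coast standard time.
The standard-time date in Umor Coast, 12 April 2022, is outside the daylight-saving period (3 October 2021 – 8 April 2022), so Umor Coast is on standard time, UTC+04:15.
15:06 UTC + 4h15m = 19:21 Umor Coast.

19:21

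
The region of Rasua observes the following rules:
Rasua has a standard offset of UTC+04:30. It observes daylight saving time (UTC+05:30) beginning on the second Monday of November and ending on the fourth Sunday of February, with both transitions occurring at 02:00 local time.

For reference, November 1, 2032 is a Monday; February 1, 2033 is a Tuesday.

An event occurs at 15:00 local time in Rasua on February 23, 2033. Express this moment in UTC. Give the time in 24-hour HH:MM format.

1 November 2032 is a Monday, so the first Monday is November 1 and the second is November 8.
1 February 2033 is a Tuesday, so the first Sunday is February 6 and the fourth is February 27.
February 23, 2033 lies within the daylight-saving period (8 November 2032 – 27 February 2033), so Rasua is on daylight time, UTC+05:30.
15:00 local − 5h30m = 09:30 UTC.

09:30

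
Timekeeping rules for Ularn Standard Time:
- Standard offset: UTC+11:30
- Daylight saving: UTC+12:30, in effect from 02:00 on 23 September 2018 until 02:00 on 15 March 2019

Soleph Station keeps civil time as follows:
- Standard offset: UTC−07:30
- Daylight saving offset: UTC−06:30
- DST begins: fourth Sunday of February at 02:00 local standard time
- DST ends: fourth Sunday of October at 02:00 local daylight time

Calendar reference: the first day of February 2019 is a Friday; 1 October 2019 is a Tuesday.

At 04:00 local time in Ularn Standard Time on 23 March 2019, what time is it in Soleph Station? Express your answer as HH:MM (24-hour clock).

Daylight saving runs 23 September 2018 – 15 March 2019; 23 March 2019 is outside that window, so Ularn Standard Time is on standard time at UTC+11:30.
04:00 Ularn Standard Time − 11h30m = 16:30 UTC (rolling into the previous day, 22 March 2019).
1 February 2019 is a Friday, so the first Sunday is February 3 and the fourth is February 24.
1 October 2019 is a Tuesday, so the first Sunday is October 6 and the fourth is October 27.
At the standard offset (UTC−07:30), 16:30 UTC − 7h30m = 09:00 Soleph Station standard time.
Daylight saving runs 24 February – 27 October; the standard-time date in Soleph Station, 22 March 2019, is inside that window, so Soleph Station is at UTC−06:30.
16:30 UTC − 6h30m = 10:00 Soleph Station.

10:00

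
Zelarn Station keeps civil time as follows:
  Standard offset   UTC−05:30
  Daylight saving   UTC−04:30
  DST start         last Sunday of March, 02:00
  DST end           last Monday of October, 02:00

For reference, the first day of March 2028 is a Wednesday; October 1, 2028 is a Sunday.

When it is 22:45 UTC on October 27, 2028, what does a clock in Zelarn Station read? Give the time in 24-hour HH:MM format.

18:15

1 March 2028 is a Wednesday, so Sundays fall on 5, 12, 19, 26; the last is March 26.
1 October 2028 is a Sunday, so Mondays fall on 2, 9, 16, 23, 30; the last is October 30.
At the standard offset (UTC−05:30), 22:45 UTC − 5h30m = 17:15 Zelarn Station standard time.
The standard-time date in Zelarn Station, October 27, 2028, lies within the daylight-saving period (26 March – 30 October), so Zelarn Station is on daylight time, UTC−04:30.
22:45 UTC − 4h30m = 18:15 local.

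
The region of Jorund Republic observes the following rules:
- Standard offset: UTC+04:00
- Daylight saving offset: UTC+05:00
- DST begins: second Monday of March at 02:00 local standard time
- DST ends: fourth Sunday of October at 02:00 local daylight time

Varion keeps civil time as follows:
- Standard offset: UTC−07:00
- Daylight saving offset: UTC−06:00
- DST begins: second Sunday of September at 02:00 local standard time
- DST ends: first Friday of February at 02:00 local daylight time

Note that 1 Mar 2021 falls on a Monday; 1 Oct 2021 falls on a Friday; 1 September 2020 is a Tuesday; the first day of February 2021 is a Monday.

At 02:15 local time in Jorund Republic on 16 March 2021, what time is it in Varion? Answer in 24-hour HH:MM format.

1 March 2021 is a Monday, so the first Monday is March 1 and the second is March 8.
1 October 2021 is a Friday, so the first Sunday is October 3 and the fourth is October 24.
Daylight saving runs 8 March – 24 October; 16 March 2021 is inside that window, so Jorund Republic is at UTC+05:00.
02:15 Jorund Republic − 5h = 21:15 UTC (rolling into the previous day, 15 March 2021).
1 September 2020 is a Tuesday, so the first Sunday is September 6 and the second is September 13.
1 February 2021 is a Monday, so the first Friday is February 5.
At the standard offset (UTC−07:00), 21:15 UTC − 7h = 14:15 Varion standard time.
The standard-time date in Varion, 15 March 2021, is outside the daylight-saving period (13 September 2020 – 5 February 2021), so Varion is on standard time, UTC−07:00.
21:15 UTC − 7h = 14:15 Varion.

14:15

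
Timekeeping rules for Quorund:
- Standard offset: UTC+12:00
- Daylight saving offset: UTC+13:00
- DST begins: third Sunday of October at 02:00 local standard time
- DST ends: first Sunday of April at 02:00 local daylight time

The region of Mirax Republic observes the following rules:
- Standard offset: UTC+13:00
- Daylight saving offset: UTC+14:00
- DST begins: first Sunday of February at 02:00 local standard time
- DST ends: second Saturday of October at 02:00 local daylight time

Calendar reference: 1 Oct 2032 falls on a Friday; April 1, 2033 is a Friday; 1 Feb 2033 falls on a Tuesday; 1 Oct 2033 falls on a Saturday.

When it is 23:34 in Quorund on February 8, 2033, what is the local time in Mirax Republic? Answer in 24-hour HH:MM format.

00:34

1 October 2032 is a Friday, so the first Sunday is October 3 and the third is October 17.
1 April 2033 is a Friday, so the first Sunday is April 3.
February 8, 2033 lies within the daylight-saving period (17 October 2032 – 3 April 2033), so Quorund is on daylight time, UTC+13:00.
23:34 Quorund − 13h = 10:34 UTC.
1 February 2033 is a Tuesday, so the first Sunday is February 6.
1 October 2033 is a Saturday, so the first Saturday is October 1 and the second is October 8.
At the standard offset (UTC+13:00), 10:34 UTC + 13h = 23:34 Mirax Republic standard time.
Daylight saving runs 6 February – 8 October; the standard-time date in Mirax Republic, February 8, 2033, is inside that window, so Mirax Republic is at UTC+14:00.
10:34 UTC + 14h = 00:34 Mirax Republic (rolling into the next day, 9 February 2033).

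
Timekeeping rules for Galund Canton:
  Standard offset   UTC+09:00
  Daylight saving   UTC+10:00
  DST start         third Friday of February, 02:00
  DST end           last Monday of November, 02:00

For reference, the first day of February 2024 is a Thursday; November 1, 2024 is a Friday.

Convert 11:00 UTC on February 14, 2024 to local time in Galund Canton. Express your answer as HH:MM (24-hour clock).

1 February 2024 is a Thursday, so the first Friday is February 2 and the third is February 16.
1 November 2024 is a Friday, so Mondays fall on 4, 11, 18, 25; the last is November 25.
At the standard offset (UTC+09:00), 11:00 UTC + 9h = 20:00 Galund Canton standard time.
The standard-time date in Galund Canton, February 14, 2024, does not fall between 16 February and 25 November, so daylight saving is not in effect and Galund Canton is at UTC+09:00.
11:00 UTC + 9h = 20:00 local.

20:00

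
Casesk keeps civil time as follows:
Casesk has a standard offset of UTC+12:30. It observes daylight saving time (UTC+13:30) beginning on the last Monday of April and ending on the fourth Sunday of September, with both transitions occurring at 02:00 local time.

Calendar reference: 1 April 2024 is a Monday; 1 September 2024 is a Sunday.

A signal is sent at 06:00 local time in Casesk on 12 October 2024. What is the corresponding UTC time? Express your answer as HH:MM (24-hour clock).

17:30

1 April 2024 is a Monday, so Mondays fall on 1, 8, 15, 22, 29; the last is April 29.
1 September 2024 is a Sunday, so the first Sunday is September 1 and the fourth is September 22.
Daylight saving runs 29 April – 22 September; 12 October 2024 is outside that window, so Casesk is on standard time at UTC+12:30.
06:00 local − 12h30m = 17:30 UTC (rolling into the previous day, 11 October 2024).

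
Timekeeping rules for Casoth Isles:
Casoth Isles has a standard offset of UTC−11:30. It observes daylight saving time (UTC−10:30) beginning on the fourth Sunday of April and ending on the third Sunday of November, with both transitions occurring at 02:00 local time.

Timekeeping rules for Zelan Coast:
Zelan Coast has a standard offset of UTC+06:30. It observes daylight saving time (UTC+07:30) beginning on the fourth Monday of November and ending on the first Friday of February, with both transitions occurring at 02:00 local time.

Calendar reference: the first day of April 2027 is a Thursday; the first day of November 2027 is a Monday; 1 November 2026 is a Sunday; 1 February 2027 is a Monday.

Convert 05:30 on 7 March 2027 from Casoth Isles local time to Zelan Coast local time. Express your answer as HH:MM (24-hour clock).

1 April 2027 is a Thursday, so the first Sunday is April 4 and the fourth is April 25.
1 November 2027 is a Monday, so the first Sunday is November 7 and the third is November 21.
7 March 2027 does not fall between 25 April and 21 November, so daylight saving is not in effect and Casoth Isles is at UTC−11:30.
05:30 Casoth Isles + 11h30m = 17:00 UTC.
1 November 2026 is a Sunday, so the first Monday is November 2 and the fourth is November 23.
1 February 2027 is a Monday, so the first Friday is February 5.
At the standard offset (UTC+06:30), 17:00 UTC + 6h30m = 23:30 Zelan Coast standard time.
The standard-time date in Zelan Coast, 7 March 2027, does not fall between 23 November 2026 and 5 February 2027, so daylight saving is not in effect and Zelan Coast is at UTC+06:30.
17:00 UTC + 6h30m = 23:30 Zelan Coast.

23:30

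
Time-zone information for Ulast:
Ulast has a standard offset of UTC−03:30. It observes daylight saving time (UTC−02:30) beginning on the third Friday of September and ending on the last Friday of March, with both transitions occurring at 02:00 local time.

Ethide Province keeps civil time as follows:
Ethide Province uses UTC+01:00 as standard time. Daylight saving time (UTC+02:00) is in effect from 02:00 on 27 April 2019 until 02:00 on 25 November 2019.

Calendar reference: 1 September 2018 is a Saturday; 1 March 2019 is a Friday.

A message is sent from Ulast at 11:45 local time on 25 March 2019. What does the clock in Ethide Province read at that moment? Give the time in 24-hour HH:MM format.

15:15

1 September 2018 is a Saturday, so the first Friday is September 7 and the third is September 21.
1 March 2019 is a Friday, so Fridays fall on 1, 8, 15, 22, 29; the last is March 29.
25 March 2019 lies within the daylight-saving period (21 September 2018 – 29 March 2019), so Ulast is on daylight time, UTC−02:30.
11:45 Ulast + 2h30m = 14:15 UTC.
At the standard offset (UTC+01:00), 14:15 UTC + 1h = 15:15 Ethide Province standard time.
The standard-time date in Ethide Province, 25 March 2019, does not fall between 27 April and 25 November, so daylight saving is not in effect and Ethide Province is at UTC+01:00.
14:15 UTC + 1h = 15:15 Ethide Province.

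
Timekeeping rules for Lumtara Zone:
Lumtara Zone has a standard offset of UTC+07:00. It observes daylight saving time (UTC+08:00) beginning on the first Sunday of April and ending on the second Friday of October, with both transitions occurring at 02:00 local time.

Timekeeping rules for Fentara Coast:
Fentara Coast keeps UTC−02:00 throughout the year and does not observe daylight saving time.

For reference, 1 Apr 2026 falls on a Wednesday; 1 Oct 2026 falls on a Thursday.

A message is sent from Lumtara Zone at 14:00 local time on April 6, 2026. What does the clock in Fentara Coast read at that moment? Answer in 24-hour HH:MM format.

04:00

1 April 2026 is a Wednesday, so the first Sunday is April 5.
1 October 2026 is a Thursday, so the first Friday is October 2 and the second is October 9.
April 6, 2026 falls between 5 April and 9 October, so daylight saving is in effect and Lumtara Zone is at UTC+08:00.
14:00 Lumtara Zone − 8h = 06:00 UTC.
Fentara Coast has no daylight saving, so its offset is UTC−02:00 year-round.
06:00 UTC − 2h = 04:00 Fentara Coast.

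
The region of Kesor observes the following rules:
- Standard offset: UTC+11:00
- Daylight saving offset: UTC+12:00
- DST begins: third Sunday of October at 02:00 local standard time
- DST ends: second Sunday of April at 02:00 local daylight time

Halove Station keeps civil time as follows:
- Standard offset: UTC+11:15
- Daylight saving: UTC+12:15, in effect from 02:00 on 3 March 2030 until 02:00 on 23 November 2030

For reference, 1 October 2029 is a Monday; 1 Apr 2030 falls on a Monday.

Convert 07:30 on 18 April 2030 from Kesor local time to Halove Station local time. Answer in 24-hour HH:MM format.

08:45

1 October 2029 is a Monday, so the first Sunday is October 7 and the third is October 21.
1 April 2030 is a Monday, so the first Sunday is April 7 and the second is April 14.
Daylight saving runs 21 October 2029 – 14 April 2030; 18 April 2030 is outside that window, so Kesor is on standard time at UTC+11:00.
07:30 Kesor − 11h = 20:30 UTC (rolling into the previous day, 17 April 2030).
At the standard offset (UTC+11:15), 20:30 UTC + 11h15m = 07:45 Halove Station standard time (rolling into the next day, 18 April 2030).
Daylight saving runs 3 March – 23 November; the standard-time date in Halove Station, 18 April 2030, is inside that window, so Halove Station is at UTC+12:15.
20:30 UTC + 12h15m = 08:45 Halove Station (rolling into the next day, 18 April 2030).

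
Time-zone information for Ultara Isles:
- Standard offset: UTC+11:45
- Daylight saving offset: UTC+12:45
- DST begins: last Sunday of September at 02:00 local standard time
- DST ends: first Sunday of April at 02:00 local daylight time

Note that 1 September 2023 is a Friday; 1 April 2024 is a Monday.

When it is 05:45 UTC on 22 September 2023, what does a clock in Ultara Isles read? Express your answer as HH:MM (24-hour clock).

17:30

1 September 2023 is a Friday, so Sundays fall on 3, 10, 17, 24; the last is September 24.
1 April 2024 is a Monday, so the first Sunday is April 7.
At the standard offset (UTC+11:45), 05:45 UTC + 11h45m = 17:30 Ultara Isles standard time.
The standard-time date in Ultara Isles, 22 September 2023, is outside the daylight-saving period (24 September 2023 – 7 April 2024), so Ultara Isles is on standard time, UTC+11:45.
05:45 UTC + 11h45m = 17:30 local.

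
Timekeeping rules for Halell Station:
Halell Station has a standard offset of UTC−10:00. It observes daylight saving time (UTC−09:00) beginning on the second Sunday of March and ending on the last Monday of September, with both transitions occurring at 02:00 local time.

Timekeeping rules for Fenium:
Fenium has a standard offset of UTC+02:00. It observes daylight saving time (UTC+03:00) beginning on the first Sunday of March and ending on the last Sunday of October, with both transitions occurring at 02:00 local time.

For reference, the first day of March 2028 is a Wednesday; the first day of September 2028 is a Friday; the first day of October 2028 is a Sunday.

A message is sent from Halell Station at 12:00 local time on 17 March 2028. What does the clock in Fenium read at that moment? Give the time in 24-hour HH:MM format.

1 March 2028 is a Wednesday, so the first Sunday is March 5 and the second is March 12.
1 September 2028 is a Friday, so Mondays fall on 4, 11, 18, 25; the last is September 25.
Daylight saving runs 12 March – 25 September; 17 March 2028 is inside that window, so Halell Station is at UTC−09:00.
12:00 Halell Station + 9h = 21:00 UTC.
1 March 2028 is a Wednesday, so the first Sunday is March 5.
1 October 2028 is a Sunday, so Sundays fall on 1, 8, 15, 22, 29; the last is October 29.
At the standard offset (UTC+02:00), 21:00 UTC + 2h = 23:00 Fenium standard time.
Daylight saving runs 5 March – 29 October; the standard-time date in Fenium, 17 March 2028, is inside that window, so Fenium is at UTC+03:00.
21:00 UTC + 3h = 00:00 Fenium (rolling into the next day, 18 March 2028).

00:00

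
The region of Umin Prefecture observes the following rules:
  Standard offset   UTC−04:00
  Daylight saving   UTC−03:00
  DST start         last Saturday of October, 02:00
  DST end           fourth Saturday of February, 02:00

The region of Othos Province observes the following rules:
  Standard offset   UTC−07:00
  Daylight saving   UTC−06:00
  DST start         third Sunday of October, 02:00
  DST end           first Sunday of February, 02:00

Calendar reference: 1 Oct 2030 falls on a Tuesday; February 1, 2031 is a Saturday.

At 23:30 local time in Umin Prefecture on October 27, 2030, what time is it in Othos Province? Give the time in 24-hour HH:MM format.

20:30

1 October 2030 is a Tuesday, so Saturdays fall on 5, 12, 19, 26; the last is October 26.
1 February 2031 is a Saturday, so the first Saturday is February 1 and the fourth is February 22.
Daylight saving runs 26 October 2030 – 22 February 2031; October 27, 2030 is inside that window, so Umin Prefecture is at UTC−03:00.
23:30 Umin Prefecture + 3h = 02:30 UTC (rolling into the next day, 28 October 2030).
1 October 2030 is a Tuesday, so the first Sunday is October 6 and the third is October 20.
1 February 2031 is a Saturday, so the first Sunday is February 2.
At the standard offset (UTC−07:00), 02:30 UTC − 7h = 19:30 Othos Province standard time (rolling into the previous day, 27 October 2030).
The standard-time date in Othos Province, October 27, 2030, falls between 20 October 2030 and 2 February 2031, so daylight saving is in effect and Othos Province is at UTC−06:00.
02:30 UTC − 6h = 20:30 Othos Province (rolling into the previous day, 27 October 2030).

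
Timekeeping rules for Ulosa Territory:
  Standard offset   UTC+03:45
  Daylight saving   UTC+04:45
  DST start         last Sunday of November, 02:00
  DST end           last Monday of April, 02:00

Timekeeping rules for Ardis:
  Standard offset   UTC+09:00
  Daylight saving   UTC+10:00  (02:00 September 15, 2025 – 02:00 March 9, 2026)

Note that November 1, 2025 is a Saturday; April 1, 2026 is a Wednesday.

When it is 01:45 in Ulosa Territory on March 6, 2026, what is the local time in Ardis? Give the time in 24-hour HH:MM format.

07:00

1 November 2025 is a Saturday, so Sundays fall on 2, 9, 16, 23, 30; the last is November 30.
1 April 2026 is a Wednesday, so Mondays fall on 6, 13, 20, 27; the last is April 27.
Daylight saving runs 30 November 2025 – 27 April 2026; March 6, 2026 is inside that window, so Ulosa Territory is at UTC+04:45.
01:45 Ulosa Territory − 4h45m = 21:00 UTC (rolling into the previous day, 5 March 2026).
At the standard offset (UTC+09:00), 21:00 UTC + 9h = 06:00 Ardis standard time (rolling into the next day, 6 March 2026).
Daylight saving runs 15 September 2025 – 9 March 2026; the standard-time date in Ardis, March 6, 2026, is inside that window, so Ardis is at UTC+10:00.
21:00 UTC + 10h = 07:00 Ardis (rolling into the next day, 6 March 2026).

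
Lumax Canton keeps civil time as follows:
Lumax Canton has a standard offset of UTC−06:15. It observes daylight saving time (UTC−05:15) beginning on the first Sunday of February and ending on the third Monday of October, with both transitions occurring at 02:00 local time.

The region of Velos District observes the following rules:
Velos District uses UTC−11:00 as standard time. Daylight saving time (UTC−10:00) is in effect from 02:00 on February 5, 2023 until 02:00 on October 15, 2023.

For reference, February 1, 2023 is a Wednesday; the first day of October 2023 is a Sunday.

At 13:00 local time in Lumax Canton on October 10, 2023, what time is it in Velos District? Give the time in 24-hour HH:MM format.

08:15

1 February 2023 is a Wednesday, so the first Sunday is February 5.
1 October 2023 is a Sunday, so the first Monday is October 2 and the third is October 16.
October 10, 2023 falls between 5 February and 16 October, so daylight saving is in effect and Lumax Canton is at UTC−05:15.
13:00 Lumax Canton + 5h15m = 18:15 UTC.
At the standard offset (UTC−11:00), 18:15 UTC − 11h = 07:15 Velos District standard time.
The standard-time date in Velos District, October 10, 2023, falls between 5 February and 15 October, so daylight saving is in effect and Velos District is at UTC−10:00.
18:15 UTC − 10h = 08:15 Velos District.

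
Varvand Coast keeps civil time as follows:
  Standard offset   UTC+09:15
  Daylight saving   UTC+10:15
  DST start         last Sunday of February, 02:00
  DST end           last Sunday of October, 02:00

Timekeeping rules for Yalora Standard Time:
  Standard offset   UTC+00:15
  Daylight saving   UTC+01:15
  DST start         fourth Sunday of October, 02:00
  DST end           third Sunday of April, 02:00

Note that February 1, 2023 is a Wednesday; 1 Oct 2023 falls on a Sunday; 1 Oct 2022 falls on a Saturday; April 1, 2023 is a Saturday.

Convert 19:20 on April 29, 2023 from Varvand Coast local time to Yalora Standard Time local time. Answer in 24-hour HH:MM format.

09:20

1 February 2023 is a Wednesday, so Sundays fall on 5, 12, 19, 26; the last is February 26.
1 October 2023 is a Sunday, so Sundays fall on 1, 8, 15, 22, 29; the last is October 29.
April 29, 2023 lies within the daylight-saving period (26 February – 29 October), so Varvand Coast is on daylight time, UTC+10:15.
19:20 Varvand Coast − 10h15m = 09:05 UTC.
1 October 2022 is a Saturday, so the first Sunday is October 2 and the fourth is October 23.
1 April 2023 is a Saturday, so the first Sunday is April 2 and the third is April 16.
At the standard offset (UTC+00:15), 09:05 UTC + 0h15m = 09:20 Yalora Standard Time standard time.
Daylight saving runs 23 October 2022 – 16 April 2023; the standard-time date in Yalora Standard Time, April 29, 2023, is outside that window, so Yalora Standard Time is on standard time at UTC+00:15.
09:05 UTC + 0h15m = 09:20 Yalora Standard Time.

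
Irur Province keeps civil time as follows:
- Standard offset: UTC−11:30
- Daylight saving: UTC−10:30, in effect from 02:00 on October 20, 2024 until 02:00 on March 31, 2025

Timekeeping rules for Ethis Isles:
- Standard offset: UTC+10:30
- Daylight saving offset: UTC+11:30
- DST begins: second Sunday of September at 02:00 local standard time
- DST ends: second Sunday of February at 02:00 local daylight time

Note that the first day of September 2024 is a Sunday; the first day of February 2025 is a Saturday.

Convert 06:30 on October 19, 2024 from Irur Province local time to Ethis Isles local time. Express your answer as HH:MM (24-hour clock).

October 19, 2024 does not fall between 20 October 2024 and 31 March 2025, so daylight saving is not in effect and Irur Province is at UTC−11:30.
06:30 Irur Province + 11h30m = 18:00 UTC.
1 September 2024 is a Sunday, so the first Sunday is September 1 and the second is September 8.
1 February 2025 is a Saturday, so the first Sunday is February 2 and the second is February 9.
At the standard offset (UTC+10:30), 18:00 UTC + 10h30m = 04:30 Ethis Isles standard time (rolling into the next day, 20 October 2024).
The standard-time date in Ethis Isles, October 20, 2024, lies within the daylight-saving period (8 September 2024 – 9 February 2025), so Ethis Isles is on daylight time, UTC+11:30.
18:00 UTC + 11h30m = 05:30 Ethis Isles (rolling into the next day, 20 October 2024).

05:30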